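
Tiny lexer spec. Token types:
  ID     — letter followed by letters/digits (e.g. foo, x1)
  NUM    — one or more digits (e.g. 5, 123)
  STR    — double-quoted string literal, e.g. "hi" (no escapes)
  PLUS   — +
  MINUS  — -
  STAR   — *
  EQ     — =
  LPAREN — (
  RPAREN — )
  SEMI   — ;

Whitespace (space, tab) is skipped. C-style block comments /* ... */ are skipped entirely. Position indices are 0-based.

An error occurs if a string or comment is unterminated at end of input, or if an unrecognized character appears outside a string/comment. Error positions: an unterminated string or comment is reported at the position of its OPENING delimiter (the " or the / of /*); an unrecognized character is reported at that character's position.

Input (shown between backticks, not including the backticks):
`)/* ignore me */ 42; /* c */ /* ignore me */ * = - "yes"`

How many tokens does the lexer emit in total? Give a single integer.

pos=0: emit RPAREN ')'
pos=1: enter COMMENT mode (saw '/*')
exit COMMENT mode (now at pos=16)
pos=17: emit NUM '42' (now at pos=19)
pos=19: emit SEMI ';'
pos=21: enter COMMENT mode (saw '/*')
exit COMMENT mode (now at pos=28)
pos=29: enter COMMENT mode (saw '/*')
exit COMMENT mode (now at pos=44)
pos=45: emit STAR '*'
pos=47: emit EQ '='
pos=49: emit MINUS '-'
pos=51: enter STRING mode
pos=51: emit STR "yes" (now at pos=56)
DONE. 7 tokens: [RPAREN, NUM, SEMI, STAR, EQ, MINUS, STR]

Answer: 7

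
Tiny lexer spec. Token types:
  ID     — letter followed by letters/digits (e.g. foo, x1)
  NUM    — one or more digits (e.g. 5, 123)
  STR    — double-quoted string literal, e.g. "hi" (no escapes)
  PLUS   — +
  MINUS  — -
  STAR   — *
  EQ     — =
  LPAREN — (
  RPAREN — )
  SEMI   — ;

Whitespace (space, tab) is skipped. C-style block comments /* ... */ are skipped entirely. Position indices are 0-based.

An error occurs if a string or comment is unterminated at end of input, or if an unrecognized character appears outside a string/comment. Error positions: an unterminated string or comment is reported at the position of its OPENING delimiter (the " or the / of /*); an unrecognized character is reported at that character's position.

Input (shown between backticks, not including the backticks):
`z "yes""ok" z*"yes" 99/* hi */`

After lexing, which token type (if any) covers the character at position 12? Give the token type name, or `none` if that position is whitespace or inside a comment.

Answer: ID

Derivation:
pos=0: emit ID 'z' (now at pos=1)
pos=2: enter STRING mode
pos=2: emit STR "yes" (now at pos=7)
pos=7: enter STRING mode
pos=7: emit STR "ok" (now at pos=11)
pos=12: emit ID 'z' (now at pos=13)
pos=13: emit STAR '*'
pos=14: enter STRING mode
pos=14: emit STR "yes" (now at pos=19)
pos=20: emit NUM '99' (now at pos=22)
pos=22: enter COMMENT mode (saw '/*')
exit COMMENT mode (now at pos=30)
DONE. 7 tokens: [ID, STR, STR, ID, STAR, STR, NUM]
Position 12: char is 'z' -> ID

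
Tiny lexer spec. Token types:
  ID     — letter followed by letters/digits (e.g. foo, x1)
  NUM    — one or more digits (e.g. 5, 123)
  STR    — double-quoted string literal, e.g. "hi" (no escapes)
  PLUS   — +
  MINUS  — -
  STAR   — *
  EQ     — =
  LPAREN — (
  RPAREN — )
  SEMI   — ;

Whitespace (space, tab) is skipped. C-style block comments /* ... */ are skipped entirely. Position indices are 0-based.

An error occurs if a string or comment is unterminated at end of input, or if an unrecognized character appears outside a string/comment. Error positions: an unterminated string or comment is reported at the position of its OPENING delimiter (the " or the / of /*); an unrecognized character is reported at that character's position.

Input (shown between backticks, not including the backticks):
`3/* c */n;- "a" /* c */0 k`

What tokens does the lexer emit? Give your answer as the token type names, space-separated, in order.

Answer: NUM ID SEMI MINUS STR NUM ID

Derivation:
pos=0: emit NUM '3' (now at pos=1)
pos=1: enter COMMENT mode (saw '/*')
exit COMMENT mode (now at pos=8)
pos=8: emit ID 'n' (now at pos=9)
pos=9: emit SEMI ';'
pos=10: emit MINUS '-'
pos=12: enter STRING mode
pos=12: emit STR "a" (now at pos=15)
pos=16: enter COMMENT mode (saw '/*')
exit COMMENT mode (now at pos=23)
pos=23: emit NUM '0' (now at pos=24)
pos=25: emit ID 'k' (now at pos=26)
DONE. 7 tokens: [NUM, ID, SEMI, MINUS, STR, NUM, ID]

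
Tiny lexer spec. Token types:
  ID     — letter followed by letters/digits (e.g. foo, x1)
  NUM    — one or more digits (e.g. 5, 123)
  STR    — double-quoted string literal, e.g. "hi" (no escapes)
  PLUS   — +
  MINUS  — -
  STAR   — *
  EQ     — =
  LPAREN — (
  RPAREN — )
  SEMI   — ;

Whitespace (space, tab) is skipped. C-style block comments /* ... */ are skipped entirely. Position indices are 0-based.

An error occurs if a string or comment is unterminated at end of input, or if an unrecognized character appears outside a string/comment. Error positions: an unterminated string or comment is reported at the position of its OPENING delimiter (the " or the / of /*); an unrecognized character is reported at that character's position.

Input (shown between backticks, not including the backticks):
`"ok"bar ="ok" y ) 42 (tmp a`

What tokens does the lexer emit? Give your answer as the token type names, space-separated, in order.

Answer: STR ID EQ STR ID RPAREN NUM LPAREN ID ID

Derivation:
pos=0: enter STRING mode
pos=0: emit STR "ok" (now at pos=4)
pos=4: emit ID 'bar' (now at pos=7)
pos=8: emit EQ '='
pos=9: enter STRING mode
pos=9: emit STR "ok" (now at pos=13)
pos=14: emit ID 'y' (now at pos=15)
pos=16: emit RPAREN ')'
pos=18: emit NUM '42' (now at pos=20)
pos=21: emit LPAREN '('
pos=22: emit ID 'tmp' (now at pos=25)
pos=26: emit ID 'a' (now at pos=27)
DONE. 10 tokens: [STR, ID, EQ, STR, ID, RPAREN, NUM, LPAREN, ID, ID]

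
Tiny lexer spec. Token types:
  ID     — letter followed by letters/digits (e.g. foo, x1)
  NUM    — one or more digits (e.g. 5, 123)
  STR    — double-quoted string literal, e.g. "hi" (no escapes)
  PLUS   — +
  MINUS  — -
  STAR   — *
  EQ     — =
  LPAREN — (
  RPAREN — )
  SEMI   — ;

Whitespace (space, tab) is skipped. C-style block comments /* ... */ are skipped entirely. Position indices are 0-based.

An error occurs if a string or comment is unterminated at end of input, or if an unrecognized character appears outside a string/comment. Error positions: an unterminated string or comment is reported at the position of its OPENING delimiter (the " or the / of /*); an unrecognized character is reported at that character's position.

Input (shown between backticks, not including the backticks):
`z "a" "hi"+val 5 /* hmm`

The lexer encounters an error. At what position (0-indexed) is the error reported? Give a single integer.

Answer: 17

Derivation:
pos=0: emit ID 'z' (now at pos=1)
pos=2: enter STRING mode
pos=2: emit STR "a" (now at pos=5)
pos=6: enter STRING mode
pos=6: emit STR "hi" (now at pos=10)
pos=10: emit PLUS '+'
pos=11: emit ID 'val' (now at pos=14)
pos=15: emit NUM '5' (now at pos=16)
pos=17: enter COMMENT mode (saw '/*')
pos=17: ERROR — unterminated comment (reached EOF)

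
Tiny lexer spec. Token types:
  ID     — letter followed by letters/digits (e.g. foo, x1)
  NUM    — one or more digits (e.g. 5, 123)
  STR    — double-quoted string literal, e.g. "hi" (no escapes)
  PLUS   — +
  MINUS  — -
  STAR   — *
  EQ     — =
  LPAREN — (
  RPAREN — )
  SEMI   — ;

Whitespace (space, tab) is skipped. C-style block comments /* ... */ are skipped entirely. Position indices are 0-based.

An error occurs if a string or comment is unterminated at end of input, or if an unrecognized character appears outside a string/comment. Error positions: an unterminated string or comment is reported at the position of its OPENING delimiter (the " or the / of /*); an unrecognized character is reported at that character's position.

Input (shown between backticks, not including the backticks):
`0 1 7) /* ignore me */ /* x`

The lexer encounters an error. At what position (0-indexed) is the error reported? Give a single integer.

pos=0: emit NUM '0' (now at pos=1)
pos=2: emit NUM '1' (now at pos=3)
pos=4: emit NUM '7' (now at pos=5)
pos=5: emit RPAREN ')'
pos=7: enter COMMENT mode (saw '/*')
exit COMMENT mode (now at pos=22)
pos=23: enter COMMENT mode (saw '/*')
pos=23: ERROR — unterminated comment (reached EOF)

Answer: 23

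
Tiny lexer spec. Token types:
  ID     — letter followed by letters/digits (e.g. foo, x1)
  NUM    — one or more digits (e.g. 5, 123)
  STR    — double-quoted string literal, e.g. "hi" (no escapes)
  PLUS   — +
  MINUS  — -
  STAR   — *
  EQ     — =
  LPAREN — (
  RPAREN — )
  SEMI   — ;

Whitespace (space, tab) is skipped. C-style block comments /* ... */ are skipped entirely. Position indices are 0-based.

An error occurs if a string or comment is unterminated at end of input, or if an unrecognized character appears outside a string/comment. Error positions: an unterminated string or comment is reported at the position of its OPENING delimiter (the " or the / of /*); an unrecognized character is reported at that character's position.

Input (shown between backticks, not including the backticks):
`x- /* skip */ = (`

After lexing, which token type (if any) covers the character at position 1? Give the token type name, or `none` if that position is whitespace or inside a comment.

pos=0: emit ID 'x' (now at pos=1)
pos=1: emit MINUS '-'
pos=3: enter COMMENT mode (saw '/*')
exit COMMENT mode (now at pos=13)
pos=14: emit EQ '='
pos=16: emit LPAREN '('
DONE. 4 tokens: [ID, MINUS, EQ, LPAREN]
Position 1: char is '-' -> MINUS

Answer: MINUS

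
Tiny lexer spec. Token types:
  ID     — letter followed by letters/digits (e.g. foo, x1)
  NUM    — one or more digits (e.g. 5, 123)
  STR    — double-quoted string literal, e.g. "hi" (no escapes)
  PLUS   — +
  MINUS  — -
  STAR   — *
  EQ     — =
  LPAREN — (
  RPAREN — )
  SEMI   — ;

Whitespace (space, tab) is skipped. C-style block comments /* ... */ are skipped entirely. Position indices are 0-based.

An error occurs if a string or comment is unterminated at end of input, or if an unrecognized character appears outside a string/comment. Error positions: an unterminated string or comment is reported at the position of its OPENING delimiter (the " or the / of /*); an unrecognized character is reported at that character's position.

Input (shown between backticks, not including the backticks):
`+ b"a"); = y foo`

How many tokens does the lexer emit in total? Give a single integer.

Answer: 8

Derivation:
pos=0: emit PLUS '+'
pos=2: emit ID 'b' (now at pos=3)
pos=3: enter STRING mode
pos=3: emit STR "a" (now at pos=6)
pos=6: emit RPAREN ')'
pos=7: emit SEMI ';'
pos=9: emit EQ '='
pos=11: emit ID 'y' (now at pos=12)
pos=13: emit ID 'foo' (now at pos=16)
DONE. 8 tokens: [PLUS, ID, STR, RPAREN, SEMI, EQ, ID, ID]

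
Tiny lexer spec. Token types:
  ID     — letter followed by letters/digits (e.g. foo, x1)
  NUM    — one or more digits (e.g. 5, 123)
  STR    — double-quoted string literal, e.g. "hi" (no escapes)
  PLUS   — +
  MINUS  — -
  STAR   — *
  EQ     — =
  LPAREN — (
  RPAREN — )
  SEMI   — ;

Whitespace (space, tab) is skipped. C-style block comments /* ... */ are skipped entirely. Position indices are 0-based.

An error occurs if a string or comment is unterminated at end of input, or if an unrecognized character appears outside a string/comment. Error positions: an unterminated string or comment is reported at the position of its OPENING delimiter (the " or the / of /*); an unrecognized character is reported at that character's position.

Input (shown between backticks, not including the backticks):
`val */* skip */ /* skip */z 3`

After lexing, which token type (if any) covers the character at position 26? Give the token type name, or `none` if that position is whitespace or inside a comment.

pos=0: emit ID 'val' (now at pos=3)
pos=4: emit STAR '*'
pos=5: enter COMMENT mode (saw '/*')
exit COMMENT mode (now at pos=15)
pos=16: enter COMMENT mode (saw '/*')
exit COMMENT mode (now at pos=26)
pos=26: emit ID 'z' (now at pos=27)
pos=28: emit NUM '3' (now at pos=29)
DONE. 4 tokens: [ID, STAR, ID, NUM]
Position 26: char is 'z' -> ID

Answer: ID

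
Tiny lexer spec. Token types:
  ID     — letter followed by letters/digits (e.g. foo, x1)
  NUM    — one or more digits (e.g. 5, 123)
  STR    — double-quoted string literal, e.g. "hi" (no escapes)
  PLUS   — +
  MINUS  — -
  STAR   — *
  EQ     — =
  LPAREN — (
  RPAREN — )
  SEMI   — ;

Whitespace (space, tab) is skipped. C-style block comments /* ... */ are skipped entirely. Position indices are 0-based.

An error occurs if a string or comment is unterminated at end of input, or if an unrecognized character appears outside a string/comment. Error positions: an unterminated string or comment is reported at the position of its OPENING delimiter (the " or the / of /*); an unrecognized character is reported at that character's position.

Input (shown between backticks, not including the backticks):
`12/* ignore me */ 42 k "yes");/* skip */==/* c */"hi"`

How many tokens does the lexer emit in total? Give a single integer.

Answer: 9

Derivation:
pos=0: emit NUM '12' (now at pos=2)
pos=2: enter COMMENT mode (saw '/*')
exit COMMENT mode (now at pos=17)
pos=18: emit NUM '42' (now at pos=20)
pos=21: emit ID 'k' (now at pos=22)
pos=23: enter STRING mode
pos=23: emit STR "yes" (now at pos=28)
pos=28: emit RPAREN ')'
pos=29: emit SEMI ';'
pos=30: enter COMMENT mode (saw '/*')
exit COMMENT mode (now at pos=40)
pos=40: emit EQ '='
pos=41: emit EQ '='
pos=42: enter COMMENT mode (saw '/*')
exit COMMENT mode (now at pos=49)
pos=49: enter STRING mode
pos=49: emit STR "hi" (now at pos=53)
DONE. 9 tokens: [NUM, NUM, ID, STR, RPAREN, SEMI, EQ, EQ, STR]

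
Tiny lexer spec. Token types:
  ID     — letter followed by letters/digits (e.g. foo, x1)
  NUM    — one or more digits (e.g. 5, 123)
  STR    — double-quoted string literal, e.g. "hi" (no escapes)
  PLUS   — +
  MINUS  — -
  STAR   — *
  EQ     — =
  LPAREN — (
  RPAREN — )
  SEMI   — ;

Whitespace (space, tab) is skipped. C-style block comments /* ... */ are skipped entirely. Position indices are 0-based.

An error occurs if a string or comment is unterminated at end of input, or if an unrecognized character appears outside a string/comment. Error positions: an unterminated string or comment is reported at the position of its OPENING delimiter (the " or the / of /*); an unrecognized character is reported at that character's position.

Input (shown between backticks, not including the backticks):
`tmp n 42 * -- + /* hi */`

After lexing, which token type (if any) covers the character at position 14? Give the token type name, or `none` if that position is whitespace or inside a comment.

pos=0: emit ID 'tmp' (now at pos=3)
pos=4: emit ID 'n' (now at pos=5)
pos=6: emit NUM '42' (now at pos=8)
pos=9: emit STAR '*'
pos=11: emit MINUS '-'
pos=12: emit MINUS '-'
pos=14: emit PLUS '+'
pos=16: enter COMMENT mode (saw '/*')
exit COMMENT mode (now at pos=24)
DONE. 7 tokens: [ID, ID, NUM, STAR, MINUS, MINUS, PLUS]
Position 14: char is '+' -> PLUS

Answer: PLUS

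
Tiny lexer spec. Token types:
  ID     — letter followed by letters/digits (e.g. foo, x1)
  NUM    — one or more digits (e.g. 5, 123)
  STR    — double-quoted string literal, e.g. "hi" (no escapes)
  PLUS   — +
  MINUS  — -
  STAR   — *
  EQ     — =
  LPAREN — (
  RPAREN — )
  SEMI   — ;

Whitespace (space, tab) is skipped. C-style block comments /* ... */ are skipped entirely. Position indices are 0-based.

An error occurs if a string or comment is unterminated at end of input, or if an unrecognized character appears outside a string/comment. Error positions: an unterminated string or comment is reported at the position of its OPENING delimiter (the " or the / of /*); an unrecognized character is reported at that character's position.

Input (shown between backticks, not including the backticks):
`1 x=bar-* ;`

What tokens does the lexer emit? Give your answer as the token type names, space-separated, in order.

Answer: NUM ID EQ ID MINUS STAR SEMI

Derivation:
pos=0: emit NUM '1' (now at pos=1)
pos=2: emit ID 'x' (now at pos=3)
pos=3: emit EQ '='
pos=4: emit ID 'bar' (now at pos=7)
pos=7: emit MINUS '-'
pos=8: emit STAR '*'
pos=10: emit SEMI ';'
DONE. 7 tokens: [NUM, ID, EQ, ID, MINUS, STAR, SEMI]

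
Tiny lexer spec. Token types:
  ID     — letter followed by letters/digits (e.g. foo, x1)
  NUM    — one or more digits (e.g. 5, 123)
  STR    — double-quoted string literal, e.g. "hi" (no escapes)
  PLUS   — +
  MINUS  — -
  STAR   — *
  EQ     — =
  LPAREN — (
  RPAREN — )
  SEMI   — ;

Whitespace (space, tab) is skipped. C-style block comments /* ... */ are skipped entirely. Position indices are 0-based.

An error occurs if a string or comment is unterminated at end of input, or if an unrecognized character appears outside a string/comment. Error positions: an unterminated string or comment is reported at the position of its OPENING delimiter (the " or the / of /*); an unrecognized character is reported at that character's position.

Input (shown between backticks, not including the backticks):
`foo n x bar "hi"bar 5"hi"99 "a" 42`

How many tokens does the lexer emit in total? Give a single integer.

pos=0: emit ID 'foo' (now at pos=3)
pos=4: emit ID 'n' (now at pos=5)
pos=6: emit ID 'x' (now at pos=7)
pos=8: emit ID 'bar' (now at pos=11)
pos=12: enter STRING mode
pos=12: emit STR "hi" (now at pos=16)
pos=16: emit ID 'bar' (now at pos=19)
pos=20: emit NUM '5' (now at pos=21)
pos=21: enter STRING mode
pos=21: emit STR "hi" (now at pos=25)
pos=25: emit NUM '99' (now at pos=27)
pos=28: enter STRING mode
pos=28: emit STR "a" (now at pos=31)
pos=32: emit NUM '42' (now at pos=34)
DONE. 11 tokens: [ID, ID, ID, ID, STR, ID, NUM, STR, NUM, STR, NUM]

Answer: 11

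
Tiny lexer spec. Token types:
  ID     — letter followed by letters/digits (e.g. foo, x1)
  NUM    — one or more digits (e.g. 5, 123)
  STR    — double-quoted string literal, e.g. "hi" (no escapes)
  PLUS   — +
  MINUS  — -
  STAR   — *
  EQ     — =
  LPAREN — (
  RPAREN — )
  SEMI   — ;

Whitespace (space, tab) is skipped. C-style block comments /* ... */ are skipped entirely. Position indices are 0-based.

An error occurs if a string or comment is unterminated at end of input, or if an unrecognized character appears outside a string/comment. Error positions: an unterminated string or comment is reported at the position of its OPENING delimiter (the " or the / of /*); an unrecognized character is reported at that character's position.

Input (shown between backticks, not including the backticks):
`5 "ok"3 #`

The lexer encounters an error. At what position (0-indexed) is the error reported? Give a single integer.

pos=0: emit NUM '5' (now at pos=1)
pos=2: enter STRING mode
pos=2: emit STR "ok" (now at pos=6)
pos=6: emit NUM '3' (now at pos=7)
pos=8: ERROR — unrecognized char '#'

Answer: 8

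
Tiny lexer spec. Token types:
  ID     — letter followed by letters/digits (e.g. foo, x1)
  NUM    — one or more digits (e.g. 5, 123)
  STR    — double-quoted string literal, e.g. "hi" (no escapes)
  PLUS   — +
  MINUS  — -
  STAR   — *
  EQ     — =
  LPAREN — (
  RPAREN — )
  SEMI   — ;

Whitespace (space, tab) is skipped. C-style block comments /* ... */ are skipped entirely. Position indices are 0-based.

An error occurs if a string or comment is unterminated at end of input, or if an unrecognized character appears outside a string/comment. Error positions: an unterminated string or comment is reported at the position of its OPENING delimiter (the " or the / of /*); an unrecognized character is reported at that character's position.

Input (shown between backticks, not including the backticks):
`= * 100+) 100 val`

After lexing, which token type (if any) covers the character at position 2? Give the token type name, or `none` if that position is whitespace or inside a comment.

Answer: STAR

Derivation:
pos=0: emit EQ '='
pos=2: emit STAR '*'
pos=4: emit NUM '100' (now at pos=7)
pos=7: emit PLUS '+'
pos=8: emit RPAREN ')'
pos=10: emit NUM '100' (now at pos=13)
pos=14: emit ID 'val' (now at pos=17)
DONE. 7 tokens: [EQ, STAR, NUM, PLUS, RPAREN, NUM, ID]
Position 2: char is '*' -> STAR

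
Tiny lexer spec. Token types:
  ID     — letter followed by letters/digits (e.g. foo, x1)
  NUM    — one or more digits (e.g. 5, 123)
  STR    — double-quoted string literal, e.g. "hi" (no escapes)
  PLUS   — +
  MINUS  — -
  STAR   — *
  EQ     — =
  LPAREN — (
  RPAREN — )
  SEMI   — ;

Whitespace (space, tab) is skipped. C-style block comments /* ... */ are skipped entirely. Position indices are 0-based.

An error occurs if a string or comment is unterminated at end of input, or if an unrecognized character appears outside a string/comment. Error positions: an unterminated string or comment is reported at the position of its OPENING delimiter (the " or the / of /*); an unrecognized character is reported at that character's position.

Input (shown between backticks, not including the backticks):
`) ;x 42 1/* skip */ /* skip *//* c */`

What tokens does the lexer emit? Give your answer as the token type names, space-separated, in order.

Answer: RPAREN SEMI ID NUM NUM

Derivation:
pos=0: emit RPAREN ')'
pos=2: emit SEMI ';'
pos=3: emit ID 'x' (now at pos=4)
pos=5: emit NUM '42' (now at pos=7)
pos=8: emit NUM '1' (now at pos=9)
pos=9: enter COMMENT mode (saw '/*')
exit COMMENT mode (now at pos=19)
pos=20: enter COMMENT mode (saw '/*')
exit COMMENT mode (now at pos=30)
pos=30: enter COMMENT mode (saw '/*')
exit COMMENT mode (now at pos=37)
DONE. 5 tokens: [RPAREN, SEMI, ID, NUM, NUM]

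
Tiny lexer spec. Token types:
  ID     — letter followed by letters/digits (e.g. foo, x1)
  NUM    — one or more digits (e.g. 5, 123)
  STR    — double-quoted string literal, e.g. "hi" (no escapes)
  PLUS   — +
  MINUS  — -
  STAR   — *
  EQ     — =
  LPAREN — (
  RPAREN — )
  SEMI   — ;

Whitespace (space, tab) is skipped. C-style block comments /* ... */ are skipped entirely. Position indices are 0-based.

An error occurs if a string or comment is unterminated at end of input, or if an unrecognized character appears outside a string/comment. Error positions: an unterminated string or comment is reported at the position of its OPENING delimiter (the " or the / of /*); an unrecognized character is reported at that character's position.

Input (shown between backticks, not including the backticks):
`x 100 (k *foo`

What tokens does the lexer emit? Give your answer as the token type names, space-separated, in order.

Answer: ID NUM LPAREN ID STAR ID

Derivation:
pos=0: emit ID 'x' (now at pos=1)
pos=2: emit NUM '100' (now at pos=5)
pos=6: emit LPAREN '('
pos=7: emit ID 'k' (now at pos=8)
pos=9: emit STAR '*'
pos=10: emit ID 'foo' (now at pos=13)
DONE. 6 tokens: [ID, NUM, LPAREN, ID, STAR, ID]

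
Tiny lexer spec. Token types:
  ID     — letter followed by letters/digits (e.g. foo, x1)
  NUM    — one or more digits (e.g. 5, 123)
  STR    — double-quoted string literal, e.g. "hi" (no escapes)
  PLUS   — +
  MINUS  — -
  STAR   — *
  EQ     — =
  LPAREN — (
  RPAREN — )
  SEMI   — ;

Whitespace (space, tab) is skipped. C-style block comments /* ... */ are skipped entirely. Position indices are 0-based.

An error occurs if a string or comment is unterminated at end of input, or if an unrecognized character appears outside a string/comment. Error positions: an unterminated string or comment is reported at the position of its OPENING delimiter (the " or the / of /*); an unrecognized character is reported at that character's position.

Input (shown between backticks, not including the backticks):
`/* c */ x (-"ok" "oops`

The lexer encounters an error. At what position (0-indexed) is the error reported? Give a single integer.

Answer: 17

Derivation:
pos=0: enter COMMENT mode (saw '/*')
exit COMMENT mode (now at pos=7)
pos=8: emit ID 'x' (now at pos=9)
pos=10: emit LPAREN '('
pos=11: emit MINUS '-'
pos=12: enter STRING mode
pos=12: emit STR "ok" (now at pos=16)
pos=17: enter STRING mode
pos=17: ERROR — unterminated string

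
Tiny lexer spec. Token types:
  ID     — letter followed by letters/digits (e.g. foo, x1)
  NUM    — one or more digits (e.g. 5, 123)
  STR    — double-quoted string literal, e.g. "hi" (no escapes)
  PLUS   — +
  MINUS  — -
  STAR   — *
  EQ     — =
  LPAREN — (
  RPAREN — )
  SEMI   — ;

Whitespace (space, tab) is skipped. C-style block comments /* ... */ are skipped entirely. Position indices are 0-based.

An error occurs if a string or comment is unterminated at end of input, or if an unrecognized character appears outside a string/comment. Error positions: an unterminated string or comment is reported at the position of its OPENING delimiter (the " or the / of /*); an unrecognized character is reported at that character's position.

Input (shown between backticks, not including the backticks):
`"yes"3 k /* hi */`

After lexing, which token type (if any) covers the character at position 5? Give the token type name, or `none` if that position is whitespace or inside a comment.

Answer: NUM

Derivation:
pos=0: enter STRING mode
pos=0: emit STR "yes" (now at pos=5)
pos=5: emit NUM '3' (now at pos=6)
pos=7: emit ID 'k' (now at pos=8)
pos=9: enter COMMENT mode (saw '/*')
exit COMMENT mode (now at pos=17)
DONE. 3 tokens: [STR, NUM, ID]
Position 5: char is '3' -> NUM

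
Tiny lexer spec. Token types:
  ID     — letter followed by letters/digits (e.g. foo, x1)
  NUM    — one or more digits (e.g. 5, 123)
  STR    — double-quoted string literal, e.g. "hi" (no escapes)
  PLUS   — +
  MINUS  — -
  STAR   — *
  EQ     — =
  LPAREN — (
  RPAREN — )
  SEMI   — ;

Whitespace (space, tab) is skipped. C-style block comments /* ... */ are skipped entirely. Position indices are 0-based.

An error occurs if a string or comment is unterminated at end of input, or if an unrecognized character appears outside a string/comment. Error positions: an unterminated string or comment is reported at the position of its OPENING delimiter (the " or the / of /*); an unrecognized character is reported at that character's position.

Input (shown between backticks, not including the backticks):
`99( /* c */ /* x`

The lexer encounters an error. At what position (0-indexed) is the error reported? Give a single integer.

pos=0: emit NUM '99' (now at pos=2)
pos=2: emit LPAREN '('
pos=4: enter COMMENT mode (saw '/*')
exit COMMENT mode (now at pos=11)
pos=12: enter COMMENT mode (saw '/*')
pos=12: ERROR — unterminated comment (reached EOF)

Answer: 12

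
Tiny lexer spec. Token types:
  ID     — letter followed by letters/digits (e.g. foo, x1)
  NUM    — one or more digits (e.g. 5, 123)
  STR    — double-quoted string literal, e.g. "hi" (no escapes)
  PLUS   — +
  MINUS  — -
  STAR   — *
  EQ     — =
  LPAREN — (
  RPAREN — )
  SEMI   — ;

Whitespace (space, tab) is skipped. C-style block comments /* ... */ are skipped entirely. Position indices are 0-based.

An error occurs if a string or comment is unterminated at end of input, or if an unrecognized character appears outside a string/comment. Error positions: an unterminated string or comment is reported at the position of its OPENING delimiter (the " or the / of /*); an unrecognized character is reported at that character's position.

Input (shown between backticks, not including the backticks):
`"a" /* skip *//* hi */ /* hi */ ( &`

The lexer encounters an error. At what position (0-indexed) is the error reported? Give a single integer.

Answer: 34

Derivation:
pos=0: enter STRING mode
pos=0: emit STR "a" (now at pos=3)
pos=4: enter COMMENT mode (saw '/*')
exit COMMENT mode (now at pos=14)
pos=14: enter COMMENT mode (saw '/*')
exit COMMENT mode (now at pos=22)
pos=23: enter COMMENT mode (saw '/*')
exit COMMENT mode (now at pos=31)
pos=32: emit LPAREN '('
pos=34: ERROR — unrecognized char '&'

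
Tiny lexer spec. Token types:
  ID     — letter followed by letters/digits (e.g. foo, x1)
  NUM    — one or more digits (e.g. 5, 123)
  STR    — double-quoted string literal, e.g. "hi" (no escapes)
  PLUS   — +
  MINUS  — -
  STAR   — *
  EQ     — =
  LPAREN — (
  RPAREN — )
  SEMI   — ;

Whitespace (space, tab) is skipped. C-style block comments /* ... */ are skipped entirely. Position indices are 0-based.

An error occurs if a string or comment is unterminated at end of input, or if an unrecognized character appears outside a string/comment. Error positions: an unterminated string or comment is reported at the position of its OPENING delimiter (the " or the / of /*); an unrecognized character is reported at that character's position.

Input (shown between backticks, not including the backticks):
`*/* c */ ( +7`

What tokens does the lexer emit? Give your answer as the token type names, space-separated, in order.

pos=0: emit STAR '*'
pos=1: enter COMMENT mode (saw '/*')
exit COMMENT mode (now at pos=8)
pos=9: emit LPAREN '('
pos=11: emit PLUS '+'
pos=12: emit NUM '7' (now at pos=13)
DONE. 4 tokens: [STAR, LPAREN, PLUS, NUM]

Answer: STAR LPAREN PLUS NUM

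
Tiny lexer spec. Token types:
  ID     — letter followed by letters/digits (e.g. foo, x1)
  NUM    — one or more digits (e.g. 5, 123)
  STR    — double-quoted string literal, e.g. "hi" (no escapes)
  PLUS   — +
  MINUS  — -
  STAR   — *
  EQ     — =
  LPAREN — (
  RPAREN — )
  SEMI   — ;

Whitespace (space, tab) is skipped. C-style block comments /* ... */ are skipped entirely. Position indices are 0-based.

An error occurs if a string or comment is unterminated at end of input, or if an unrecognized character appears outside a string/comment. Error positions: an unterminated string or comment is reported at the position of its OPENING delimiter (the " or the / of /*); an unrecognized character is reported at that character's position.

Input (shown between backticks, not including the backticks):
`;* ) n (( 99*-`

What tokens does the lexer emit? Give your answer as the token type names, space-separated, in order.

Answer: SEMI STAR RPAREN ID LPAREN LPAREN NUM STAR MINUS

Derivation:
pos=0: emit SEMI ';'
pos=1: emit STAR '*'
pos=3: emit RPAREN ')'
pos=5: emit ID 'n' (now at pos=6)
pos=7: emit LPAREN '('
pos=8: emit LPAREN '('
pos=10: emit NUM '99' (now at pos=12)
pos=12: emit STAR '*'
pos=13: emit MINUS '-'
DONE. 9 tokens: [SEMI, STAR, RPAREN, ID, LPAREN, LPAREN, NUM, STAR, MINUS]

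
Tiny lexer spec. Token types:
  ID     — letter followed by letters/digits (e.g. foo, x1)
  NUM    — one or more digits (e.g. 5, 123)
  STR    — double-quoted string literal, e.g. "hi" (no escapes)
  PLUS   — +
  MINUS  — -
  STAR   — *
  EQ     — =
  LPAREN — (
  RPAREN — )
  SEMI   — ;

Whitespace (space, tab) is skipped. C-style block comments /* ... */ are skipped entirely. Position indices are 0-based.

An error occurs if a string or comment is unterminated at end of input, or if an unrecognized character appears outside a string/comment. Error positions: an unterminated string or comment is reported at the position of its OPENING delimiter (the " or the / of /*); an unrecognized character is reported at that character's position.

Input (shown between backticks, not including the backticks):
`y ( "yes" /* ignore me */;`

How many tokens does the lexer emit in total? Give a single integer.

pos=0: emit ID 'y' (now at pos=1)
pos=2: emit LPAREN '('
pos=4: enter STRING mode
pos=4: emit STR "yes" (now at pos=9)
pos=10: enter COMMENT mode (saw '/*')
exit COMMENT mode (now at pos=25)
pos=25: emit SEMI ';'
DONE. 4 tokens: [ID, LPAREN, STR, SEMI]

Answer: 4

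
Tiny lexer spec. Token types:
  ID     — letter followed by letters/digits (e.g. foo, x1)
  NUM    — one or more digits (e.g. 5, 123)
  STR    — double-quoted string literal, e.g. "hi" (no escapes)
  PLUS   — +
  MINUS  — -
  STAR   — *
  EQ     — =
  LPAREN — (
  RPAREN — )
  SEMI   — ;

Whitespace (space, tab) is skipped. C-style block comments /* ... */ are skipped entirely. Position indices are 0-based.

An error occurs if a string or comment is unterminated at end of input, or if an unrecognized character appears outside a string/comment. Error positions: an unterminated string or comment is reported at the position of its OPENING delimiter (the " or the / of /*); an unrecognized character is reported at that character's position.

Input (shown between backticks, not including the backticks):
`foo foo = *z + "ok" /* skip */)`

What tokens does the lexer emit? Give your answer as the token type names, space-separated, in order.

pos=0: emit ID 'foo' (now at pos=3)
pos=4: emit ID 'foo' (now at pos=7)
pos=8: emit EQ '='
pos=10: emit STAR '*'
pos=11: emit ID 'z' (now at pos=12)
pos=13: emit PLUS '+'
pos=15: enter STRING mode
pos=15: emit STR "ok" (now at pos=19)
pos=20: enter COMMENT mode (saw '/*')
exit COMMENT mode (now at pos=30)
pos=30: emit RPAREN ')'
DONE. 8 tokens: [ID, ID, EQ, STAR, ID, PLUS, STR, RPAREN]

Answer: ID ID EQ STAR ID PLUS STR RPAREN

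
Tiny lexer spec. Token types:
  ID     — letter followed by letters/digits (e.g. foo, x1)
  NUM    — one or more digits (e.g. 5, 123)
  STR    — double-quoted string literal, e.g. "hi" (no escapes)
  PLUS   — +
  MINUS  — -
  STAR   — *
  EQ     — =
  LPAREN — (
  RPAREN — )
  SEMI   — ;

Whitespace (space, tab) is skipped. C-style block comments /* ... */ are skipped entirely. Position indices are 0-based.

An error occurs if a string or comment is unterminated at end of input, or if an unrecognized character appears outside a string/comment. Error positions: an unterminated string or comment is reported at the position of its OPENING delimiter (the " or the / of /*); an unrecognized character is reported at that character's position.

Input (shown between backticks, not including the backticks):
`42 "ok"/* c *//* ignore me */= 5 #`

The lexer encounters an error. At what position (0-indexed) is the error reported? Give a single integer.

pos=0: emit NUM '42' (now at pos=2)
pos=3: enter STRING mode
pos=3: emit STR "ok" (now at pos=7)
pos=7: enter COMMENT mode (saw '/*')
exit COMMENT mode (now at pos=14)
pos=14: enter COMMENT mode (saw '/*')
exit COMMENT mode (now at pos=29)
pos=29: emit EQ '='
pos=31: emit NUM '5' (now at pos=32)
pos=33: ERROR — unrecognized char '#'

Answer: 33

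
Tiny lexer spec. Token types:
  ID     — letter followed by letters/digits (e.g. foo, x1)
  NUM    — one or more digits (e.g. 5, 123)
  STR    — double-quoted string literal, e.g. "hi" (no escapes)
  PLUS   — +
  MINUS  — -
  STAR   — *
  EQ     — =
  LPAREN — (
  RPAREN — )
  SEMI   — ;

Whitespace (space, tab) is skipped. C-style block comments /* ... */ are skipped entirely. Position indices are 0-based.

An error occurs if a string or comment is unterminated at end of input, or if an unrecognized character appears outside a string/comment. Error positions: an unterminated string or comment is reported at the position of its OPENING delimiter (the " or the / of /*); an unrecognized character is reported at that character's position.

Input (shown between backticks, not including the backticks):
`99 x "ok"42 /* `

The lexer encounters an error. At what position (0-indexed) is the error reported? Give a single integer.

Answer: 12

Derivation:
pos=0: emit NUM '99' (now at pos=2)
pos=3: emit ID 'x' (now at pos=4)
pos=5: enter STRING mode
pos=5: emit STR "ok" (now at pos=9)
pos=9: emit NUM '42' (now at pos=11)
pos=12: enter COMMENT mode (saw '/*')
pos=12: ERROR — unterminated comment (reached EOF)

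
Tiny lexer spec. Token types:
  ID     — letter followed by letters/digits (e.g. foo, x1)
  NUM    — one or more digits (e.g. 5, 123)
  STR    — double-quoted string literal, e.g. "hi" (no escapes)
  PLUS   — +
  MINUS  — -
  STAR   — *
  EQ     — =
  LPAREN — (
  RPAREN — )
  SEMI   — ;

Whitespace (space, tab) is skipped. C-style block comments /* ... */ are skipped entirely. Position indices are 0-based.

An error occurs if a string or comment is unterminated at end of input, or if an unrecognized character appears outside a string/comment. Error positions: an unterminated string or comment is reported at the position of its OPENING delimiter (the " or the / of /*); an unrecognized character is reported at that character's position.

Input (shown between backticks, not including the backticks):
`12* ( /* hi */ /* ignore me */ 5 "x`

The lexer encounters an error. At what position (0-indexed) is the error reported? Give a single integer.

Answer: 33

Derivation:
pos=0: emit NUM '12' (now at pos=2)
pos=2: emit STAR '*'
pos=4: emit LPAREN '('
pos=6: enter COMMENT mode (saw '/*')
exit COMMENT mode (now at pos=14)
pos=15: enter COMMENT mode (saw '/*')
exit COMMENT mode (now at pos=30)
pos=31: emit NUM '5' (now at pos=32)
pos=33: enter STRING mode
pos=33: ERROR — unterminated string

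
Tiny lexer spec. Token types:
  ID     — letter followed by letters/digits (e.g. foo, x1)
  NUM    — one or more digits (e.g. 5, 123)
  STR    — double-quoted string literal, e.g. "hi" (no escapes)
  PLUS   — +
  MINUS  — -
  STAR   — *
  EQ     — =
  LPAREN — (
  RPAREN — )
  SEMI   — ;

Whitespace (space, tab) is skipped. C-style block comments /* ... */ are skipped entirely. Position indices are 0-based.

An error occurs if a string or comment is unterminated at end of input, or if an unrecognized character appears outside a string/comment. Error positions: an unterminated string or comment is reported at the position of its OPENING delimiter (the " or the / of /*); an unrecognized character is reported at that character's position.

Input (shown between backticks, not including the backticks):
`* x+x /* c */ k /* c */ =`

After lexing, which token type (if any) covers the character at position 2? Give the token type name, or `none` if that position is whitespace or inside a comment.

pos=0: emit STAR '*'
pos=2: emit ID 'x' (now at pos=3)
pos=3: emit PLUS '+'
pos=4: emit ID 'x' (now at pos=5)
pos=6: enter COMMENT mode (saw '/*')
exit COMMENT mode (now at pos=13)
pos=14: emit ID 'k' (now at pos=15)
pos=16: enter COMMENT mode (saw '/*')
exit COMMENT mode (now at pos=23)
pos=24: emit EQ '='
DONE. 6 tokens: [STAR, ID, PLUS, ID, ID, EQ]
Position 2: char is 'x' -> ID

Answer: ID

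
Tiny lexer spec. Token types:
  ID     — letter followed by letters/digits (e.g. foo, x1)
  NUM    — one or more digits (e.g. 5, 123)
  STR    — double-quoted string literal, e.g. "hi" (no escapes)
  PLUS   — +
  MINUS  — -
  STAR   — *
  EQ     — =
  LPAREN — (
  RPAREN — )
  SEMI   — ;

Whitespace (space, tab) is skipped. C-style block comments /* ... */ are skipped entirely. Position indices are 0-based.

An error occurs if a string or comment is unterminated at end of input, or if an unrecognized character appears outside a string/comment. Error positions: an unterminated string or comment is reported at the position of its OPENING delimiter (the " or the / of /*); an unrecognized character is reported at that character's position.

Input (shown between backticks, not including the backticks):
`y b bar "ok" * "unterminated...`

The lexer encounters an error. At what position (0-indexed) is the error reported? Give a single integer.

pos=0: emit ID 'y' (now at pos=1)
pos=2: emit ID 'b' (now at pos=3)
pos=4: emit ID 'bar' (now at pos=7)
pos=8: enter STRING mode
pos=8: emit STR "ok" (now at pos=12)
pos=13: emit STAR '*'
pos=15: enter STRING mode
pos=15: ERROR — unterminated string

Answer: 15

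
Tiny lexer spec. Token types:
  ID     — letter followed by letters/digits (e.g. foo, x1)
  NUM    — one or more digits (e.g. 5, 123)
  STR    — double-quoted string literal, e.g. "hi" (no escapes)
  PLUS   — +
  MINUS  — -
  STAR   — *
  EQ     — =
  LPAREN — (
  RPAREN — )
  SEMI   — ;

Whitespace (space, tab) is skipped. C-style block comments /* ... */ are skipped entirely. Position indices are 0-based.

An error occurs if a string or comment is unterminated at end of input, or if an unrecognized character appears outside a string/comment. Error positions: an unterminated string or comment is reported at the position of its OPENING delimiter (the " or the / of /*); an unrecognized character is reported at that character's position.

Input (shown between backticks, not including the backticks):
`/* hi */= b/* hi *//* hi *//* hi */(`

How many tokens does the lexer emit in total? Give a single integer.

pos=0: enter COMMENT mode (saw '/*')
exit COMMENT mode (now at pos=8)
pos=8: emit EQ '='
pos=10: emit ID 'b' (now at pos=11)
pos=11: enter COMMENT mode (saw '/*')
exit COMMENT mode (now at pos=19)
pos=19: enter COMMENT mode (saw '/*')
exit COMMENT mode (now at pos=27)
pos=27: enter COMMENT mode (saw '/*')
exit COMMENT mode (now at pos=35)
pos=35: emit LPAREN '('
DONE. 3 tokens: [EQ, ID, LPAREN]

Answer: 3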